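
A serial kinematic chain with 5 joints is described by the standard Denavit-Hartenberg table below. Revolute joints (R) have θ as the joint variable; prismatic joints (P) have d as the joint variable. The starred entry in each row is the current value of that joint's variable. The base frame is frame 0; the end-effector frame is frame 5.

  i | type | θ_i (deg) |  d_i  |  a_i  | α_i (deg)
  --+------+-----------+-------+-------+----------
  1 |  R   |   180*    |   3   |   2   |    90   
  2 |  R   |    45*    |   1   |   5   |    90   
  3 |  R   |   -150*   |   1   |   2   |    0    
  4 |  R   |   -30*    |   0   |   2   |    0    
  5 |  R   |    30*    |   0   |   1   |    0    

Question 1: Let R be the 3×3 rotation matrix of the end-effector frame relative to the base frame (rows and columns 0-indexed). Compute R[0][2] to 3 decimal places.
-0.707

End-effector z-axis (col 2 of R) = (-0.7071,0.0000,-0.7071)
R[0][2] = -0.7071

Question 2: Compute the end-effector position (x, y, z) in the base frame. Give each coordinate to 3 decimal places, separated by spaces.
after link 1: o_1 = (-2.0000, 0.0000, 3.0000)
after link 2: o_2 = (-5.5355, 1.0000, 6.5355)
after link 3: o_3 = (-5.0179, 0.0000, 4.6037)
after link 4: o_4 = (-3.6037, 0.0000, 3.1895)
after link 5: o_5 = (-2.9913, -0.5000, 2.5771)

-2.991 -0.500 2.577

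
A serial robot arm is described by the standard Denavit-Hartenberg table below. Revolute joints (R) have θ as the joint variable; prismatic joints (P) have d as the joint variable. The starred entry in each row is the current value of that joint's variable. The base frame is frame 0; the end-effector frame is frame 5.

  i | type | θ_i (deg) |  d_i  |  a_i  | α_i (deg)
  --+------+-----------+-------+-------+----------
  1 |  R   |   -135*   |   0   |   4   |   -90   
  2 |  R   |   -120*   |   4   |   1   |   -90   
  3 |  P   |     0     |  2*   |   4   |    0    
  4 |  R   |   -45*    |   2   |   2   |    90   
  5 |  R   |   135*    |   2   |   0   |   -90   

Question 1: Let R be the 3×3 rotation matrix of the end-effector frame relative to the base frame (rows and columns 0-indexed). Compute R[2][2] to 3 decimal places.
End-effector z-axis (col 2 of R) = (-0.0973,0.6098,-0.7866)
R[2][2] = -0.7866

-0.787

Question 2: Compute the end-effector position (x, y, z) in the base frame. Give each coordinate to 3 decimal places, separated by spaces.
after link 1: o_1 = (-2.8284, -2.8284, 0.0000)
after link 2: o_2 = (0.3536, -5.3033, 0.8660)
after link 3: o_3 = (0.5430, -5.1138, 5.3301)
after link 4: o_4 = (0.8183, -6.8386, 7.5549)
after link 5: o_5 = (1.3183, -8.3386, 6.3301)

1.318 -8.339 6.330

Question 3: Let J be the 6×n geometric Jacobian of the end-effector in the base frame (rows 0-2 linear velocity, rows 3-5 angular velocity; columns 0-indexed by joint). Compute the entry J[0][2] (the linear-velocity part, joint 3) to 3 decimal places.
prismatic axis z_2 = (-0.6124,-0.6124,0.5000)
J_v[:, 2] = z_2; J_ω[:, 2] = (0,0,0)
entry J[0][2] = -0.6124

-0.612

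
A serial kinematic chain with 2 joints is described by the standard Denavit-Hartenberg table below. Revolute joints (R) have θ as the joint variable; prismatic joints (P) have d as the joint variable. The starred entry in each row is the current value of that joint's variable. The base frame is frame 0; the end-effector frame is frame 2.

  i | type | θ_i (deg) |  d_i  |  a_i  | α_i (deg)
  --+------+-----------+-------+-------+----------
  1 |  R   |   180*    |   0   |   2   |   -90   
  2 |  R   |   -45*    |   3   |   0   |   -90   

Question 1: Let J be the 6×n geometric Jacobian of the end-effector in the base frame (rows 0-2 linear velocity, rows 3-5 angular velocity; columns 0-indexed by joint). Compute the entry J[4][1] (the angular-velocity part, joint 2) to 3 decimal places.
-1.000

axis z_1 = (-0.0000,-1.0000,0.0000); lever o_n−o_1 = (-0.0000,-3.0000,0.0000)
cross product → J_v[:, 1] = (0.0000,-0.0000,-0.0000)
J_ω[:, 1] = z_1
entry J[4][1] = -1.0000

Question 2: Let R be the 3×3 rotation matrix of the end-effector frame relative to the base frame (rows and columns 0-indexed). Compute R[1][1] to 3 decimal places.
End-effector y-axis (col 1 of R) = (0.0000,1.0000,-0.0000)
R[1][1] = 1.0000

1.000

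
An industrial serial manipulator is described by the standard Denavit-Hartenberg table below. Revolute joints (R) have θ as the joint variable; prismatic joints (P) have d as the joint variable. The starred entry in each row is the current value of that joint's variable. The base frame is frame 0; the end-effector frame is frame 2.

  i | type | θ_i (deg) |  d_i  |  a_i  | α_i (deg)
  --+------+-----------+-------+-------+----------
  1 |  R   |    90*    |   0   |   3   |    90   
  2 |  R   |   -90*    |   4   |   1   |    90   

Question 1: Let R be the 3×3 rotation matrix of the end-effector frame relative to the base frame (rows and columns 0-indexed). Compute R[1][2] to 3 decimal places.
End-effector z-axis (col 2 of R) = (0.0000,-1.0000,-0.0000)
R[1][2] = -1.0000

-1.000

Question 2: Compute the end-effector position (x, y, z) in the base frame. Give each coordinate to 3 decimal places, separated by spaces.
4.000 3.000 -1.000

after link 1: o_1 = (0.0000, 3.0000, 0.0000)
after link 2: o_2 = (4.0000, 3.0000, -1.0000)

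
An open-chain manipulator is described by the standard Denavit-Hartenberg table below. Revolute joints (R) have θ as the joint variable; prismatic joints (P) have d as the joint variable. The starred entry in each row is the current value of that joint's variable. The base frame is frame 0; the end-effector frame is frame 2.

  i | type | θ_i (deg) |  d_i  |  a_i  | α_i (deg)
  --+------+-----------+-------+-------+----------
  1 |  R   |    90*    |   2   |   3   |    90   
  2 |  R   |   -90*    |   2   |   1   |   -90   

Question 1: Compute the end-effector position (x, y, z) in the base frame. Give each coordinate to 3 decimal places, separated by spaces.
after link 1: o_1 = (0.0000, 3.0000, 2.0000)
after link 2: o_2 = (2.0000, 3.0000, 1.0000)

2.000 3.000 1.000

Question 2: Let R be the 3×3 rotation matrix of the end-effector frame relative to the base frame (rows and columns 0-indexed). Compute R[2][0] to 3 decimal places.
-1.000

End-effector x-axis (col 0 of R) = (0.0000,0.0000,-1.0000)
R[2][0] = -1.0000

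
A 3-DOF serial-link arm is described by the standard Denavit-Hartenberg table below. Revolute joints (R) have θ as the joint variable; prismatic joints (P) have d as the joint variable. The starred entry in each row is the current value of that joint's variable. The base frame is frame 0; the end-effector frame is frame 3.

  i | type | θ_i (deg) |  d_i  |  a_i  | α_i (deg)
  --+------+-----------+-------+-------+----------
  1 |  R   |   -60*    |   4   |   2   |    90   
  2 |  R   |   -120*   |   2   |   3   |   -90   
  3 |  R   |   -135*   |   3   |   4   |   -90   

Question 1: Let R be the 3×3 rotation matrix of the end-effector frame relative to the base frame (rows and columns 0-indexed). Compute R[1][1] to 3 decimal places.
0.750

End-effector y-axis (col 1 of R) = (-0.4330,0.7500,0.5000)
R[1][1] = 0.7500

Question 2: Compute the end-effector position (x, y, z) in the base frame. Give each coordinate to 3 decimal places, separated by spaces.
after link 1: o_1 = (1.0000, -1.7321, 4.0000)
after link 2: o_2 = (-1.4821, -1.4330, 1.4019)
after link 3: o_3 = (-1.9254, -6.3220, 2.3514)

-1.925 -6.322 2.351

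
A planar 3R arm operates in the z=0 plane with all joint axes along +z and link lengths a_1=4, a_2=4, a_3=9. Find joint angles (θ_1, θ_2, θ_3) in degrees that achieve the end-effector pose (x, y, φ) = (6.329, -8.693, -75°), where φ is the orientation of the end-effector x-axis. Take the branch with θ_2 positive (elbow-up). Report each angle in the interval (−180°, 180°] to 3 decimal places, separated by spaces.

wrist centre = target − a_3·(cos φ, sin φ) = (3.9996, 0.0003)
cos θ_2 = (15.9970−4²−4²)/(2·4·4) = -0.5001; θ_2 = 120.0061° (elbow-up)
β = atan2(0.0003,3.9996) = 0.0048°; ψ = atan2(3.4639,1.9996) = 60.0031°
θ_1 = β − ψ = -59.9983°
θ_3 = φ − θ_1 − θ_2 = -135.0078° (wrapped to (-180°,180°])

-59.998 120.006 -135.008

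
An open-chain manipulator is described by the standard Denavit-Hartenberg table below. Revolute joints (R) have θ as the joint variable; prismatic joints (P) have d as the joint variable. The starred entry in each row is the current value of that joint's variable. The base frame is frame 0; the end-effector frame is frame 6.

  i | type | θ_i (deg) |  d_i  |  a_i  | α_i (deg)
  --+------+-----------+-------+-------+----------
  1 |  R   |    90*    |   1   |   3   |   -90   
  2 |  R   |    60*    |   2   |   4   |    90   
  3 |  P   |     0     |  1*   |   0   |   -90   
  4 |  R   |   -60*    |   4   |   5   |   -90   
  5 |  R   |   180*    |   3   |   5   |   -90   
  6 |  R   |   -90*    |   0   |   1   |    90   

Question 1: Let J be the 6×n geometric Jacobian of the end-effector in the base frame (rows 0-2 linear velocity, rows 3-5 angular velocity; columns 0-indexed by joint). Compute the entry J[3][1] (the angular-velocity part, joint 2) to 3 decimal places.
-1.000

axis z_1 = (-1.0000,0.0000,0.0000); lever o_n−o_1 = (-6.0000,2.8660,-6.9641)
cross product → J_v[:, 1] = (-0.0000,-6.9641,-2.8660)
J_ω[:, 1] = z_1
entry J[3][1] = -1.0000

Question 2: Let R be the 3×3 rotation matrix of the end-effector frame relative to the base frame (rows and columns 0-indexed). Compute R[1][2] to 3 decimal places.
End-effector z-axis (col 2 of R) = (-0.0000,1.0000,-0.0000)
R[1][2] = 1.0000

1.000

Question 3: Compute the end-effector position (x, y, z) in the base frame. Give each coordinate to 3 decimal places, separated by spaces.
-6.000 5.866 -5.964

after link 1: o_1 = (0.0000, 3.0000, 1.0000)
after link 2: o_2 = (-2.0000, 5.0000, -2.4641)
after link 3: o_3 = (-2.0000, 5.8660, -1.9641)
after link 4: o_4 = (-6.0000, 10.8660, -1.9641)
after link 5: o_5 = (-6.0000, 5.8660, -4.9641)
after link 6: o_6 = (-6.0000, 5.8660, -5.9641)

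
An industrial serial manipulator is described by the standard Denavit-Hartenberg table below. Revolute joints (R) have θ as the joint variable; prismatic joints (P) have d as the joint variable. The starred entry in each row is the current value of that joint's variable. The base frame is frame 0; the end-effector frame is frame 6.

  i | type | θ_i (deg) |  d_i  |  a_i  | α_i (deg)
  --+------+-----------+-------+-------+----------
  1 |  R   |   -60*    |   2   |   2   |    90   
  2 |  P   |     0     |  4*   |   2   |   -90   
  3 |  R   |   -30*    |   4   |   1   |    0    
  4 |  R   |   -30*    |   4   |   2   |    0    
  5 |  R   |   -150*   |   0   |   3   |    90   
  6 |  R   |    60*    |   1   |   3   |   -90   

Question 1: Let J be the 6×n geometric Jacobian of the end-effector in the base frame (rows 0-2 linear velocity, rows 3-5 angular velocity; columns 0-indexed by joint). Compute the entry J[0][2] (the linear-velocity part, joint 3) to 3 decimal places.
-1.768

axis z_2 = (0.0000,0.0000,1.0000); lever o_n−o_2 = (0.0000,1.7679,10.5981)
cross product → J_v[:, 2] = (-1.7679,0.0000,0.0000)
J_ω[:, 2] = z_2
entry J[0][2] = -1.7679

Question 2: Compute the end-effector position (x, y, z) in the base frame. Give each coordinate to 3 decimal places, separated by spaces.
after link 1: o_1 = (1.0000, -1.7321, 2.0000)
after link 2: o_2 = (-1.4641, -5.4641, 2.0000)
after link 3: o_3 = (-1.4641, -6.4641, 6.0000)
after link 4: o_4 = (-2.4641, -8.1962, 10.0000)
after link 5: o_5 = (-2.4641, -5.1962, 10.0000)
after link 6: o_6 = (-1.4641, -3.6962, 12.5981)

-1.464 -3.696 12.598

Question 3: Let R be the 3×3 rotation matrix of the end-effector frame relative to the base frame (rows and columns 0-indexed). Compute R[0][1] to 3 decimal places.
End-effector y-axis (col 1 of R) = (-1.0000,-0.0000,-0.0000)
R[0][1] = -1.0000

-1.000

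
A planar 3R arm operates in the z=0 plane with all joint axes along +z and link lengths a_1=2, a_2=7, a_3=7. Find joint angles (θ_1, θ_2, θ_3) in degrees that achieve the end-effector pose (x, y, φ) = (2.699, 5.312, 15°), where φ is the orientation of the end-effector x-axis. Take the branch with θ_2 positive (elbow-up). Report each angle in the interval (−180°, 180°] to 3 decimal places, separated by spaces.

0.023 149.982 -135.005

wrist centre = target − a_3·(cos φ, sin φ) = (-4.0625, 3.5003)
cos θ_2 = (28.7556−2²−7²)/(2·2·7) = -0.8659; θ_2 = 149.9823° (elbow-up)
β = atan2(3.5003,-4.0625) = 139.2515°; ψ = atan2(3.5019,-4.0611) = 139.2289°
θ_1 = β − ψ = 0.0227°
θ_3 = φ − θ_1 − θ_2 = -135.0050° (wrapped to (-180°,180°])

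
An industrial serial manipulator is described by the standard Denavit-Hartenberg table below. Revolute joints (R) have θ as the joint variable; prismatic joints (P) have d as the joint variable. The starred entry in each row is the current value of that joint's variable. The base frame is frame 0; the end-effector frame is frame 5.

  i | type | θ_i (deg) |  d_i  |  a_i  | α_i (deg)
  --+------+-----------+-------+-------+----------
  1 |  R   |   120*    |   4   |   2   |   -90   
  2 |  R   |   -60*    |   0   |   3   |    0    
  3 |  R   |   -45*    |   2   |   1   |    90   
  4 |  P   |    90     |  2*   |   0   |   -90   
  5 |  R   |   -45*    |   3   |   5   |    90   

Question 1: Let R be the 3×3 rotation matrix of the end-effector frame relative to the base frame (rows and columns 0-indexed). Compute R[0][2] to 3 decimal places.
0.954

End-effector z-axis (col 2 of R) = (0.9539,-0.2380,-0.1830)
R[0][2] = 0.9539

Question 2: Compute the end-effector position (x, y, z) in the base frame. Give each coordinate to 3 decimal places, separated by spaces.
after link 1: o_1 = (-1.0000, 1.7321, 4.0000)
after link 2: o_2 = (-1.7500, 3.0311, 6.5981)
after link 3: o_3 = (-3.3526, 1.8069, 7.5640)
after link 4: o_4 = (-2.3867, 0.1339, 7.0464)
after link 5: o_5 = (-4.1293, -3.9190, 3.2335)

-4.129 -3.919 3.234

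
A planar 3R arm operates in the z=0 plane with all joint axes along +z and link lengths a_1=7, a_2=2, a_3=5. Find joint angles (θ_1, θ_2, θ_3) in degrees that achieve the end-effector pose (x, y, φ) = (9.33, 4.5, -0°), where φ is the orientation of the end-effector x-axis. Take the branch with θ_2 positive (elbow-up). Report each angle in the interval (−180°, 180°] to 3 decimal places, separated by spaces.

wrist centre = target − a_3·(cos φ, sin φ) = (4.3300, 4.5000)
cos θ_2 = (38.9989−7²−2²)/(2·7·2) = -0.5000; θ_2 = 120.0026° (elbow-up)
β = atan2(4.5000,4.3300) = 46.1030°; ψ = atan2(1.7320,5.9999) = 16.1019°
θ_1 = β − ψ = 30.0010°
θ_3 = φ − θ_1 − θ_2 = -150.0036° (wrapped to (-180°,180°])

30.001 120.003 -150.004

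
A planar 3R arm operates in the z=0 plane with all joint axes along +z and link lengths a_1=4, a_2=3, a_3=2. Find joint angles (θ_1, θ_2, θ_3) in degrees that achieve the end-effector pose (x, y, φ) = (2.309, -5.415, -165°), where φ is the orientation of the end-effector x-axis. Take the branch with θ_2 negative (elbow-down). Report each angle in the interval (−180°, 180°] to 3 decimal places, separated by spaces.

-29.993 -45.005 -90.001

wrist centre = target − a_3·(cos φ, sin φ) = (4.2409, -4.8974)
cos θ_2 = (41.9690−4²−3²)/(2·4·3) = 0.7070; θ_2 = -45.0054° (elbow-down)
β = atan2(-4.8974,4.2409) = -49.1092°; ψ = atan2(-2.1215,6.1211) = -19.1158°
θ_1 = β − ψ = -29.9934°
θ_3 = φ − θ_1 − θ_2 = -90.0012° (wrapped to (-180°,180°])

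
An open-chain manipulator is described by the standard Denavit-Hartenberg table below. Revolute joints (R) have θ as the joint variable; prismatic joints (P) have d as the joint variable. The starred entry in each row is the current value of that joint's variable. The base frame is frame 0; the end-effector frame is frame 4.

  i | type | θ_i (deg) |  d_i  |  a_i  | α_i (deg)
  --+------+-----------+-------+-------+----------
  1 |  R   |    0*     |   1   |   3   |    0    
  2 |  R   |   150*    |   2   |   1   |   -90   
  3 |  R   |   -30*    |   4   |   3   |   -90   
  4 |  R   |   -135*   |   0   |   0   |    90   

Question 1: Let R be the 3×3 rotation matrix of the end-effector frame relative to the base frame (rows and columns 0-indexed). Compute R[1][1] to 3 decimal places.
0.250

End-effector y-axis (col 1 of R) = (-0.4330,0.2500,-0.8660)
R[1][1] = 0.2500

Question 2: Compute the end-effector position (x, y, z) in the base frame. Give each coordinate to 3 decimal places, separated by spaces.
after link 1: o_1 = (3.0000, 0.0000, 1.0000)
after link 2: o_2 = (2.1340, 0.5000, 3.0000)
after link 3: o_3 = (-2.1160, -1.6651, 4.5000)
after link 4: o_4 = (-2.1160, -1.6651, 4.5000)

-2.116 -1.665 4.500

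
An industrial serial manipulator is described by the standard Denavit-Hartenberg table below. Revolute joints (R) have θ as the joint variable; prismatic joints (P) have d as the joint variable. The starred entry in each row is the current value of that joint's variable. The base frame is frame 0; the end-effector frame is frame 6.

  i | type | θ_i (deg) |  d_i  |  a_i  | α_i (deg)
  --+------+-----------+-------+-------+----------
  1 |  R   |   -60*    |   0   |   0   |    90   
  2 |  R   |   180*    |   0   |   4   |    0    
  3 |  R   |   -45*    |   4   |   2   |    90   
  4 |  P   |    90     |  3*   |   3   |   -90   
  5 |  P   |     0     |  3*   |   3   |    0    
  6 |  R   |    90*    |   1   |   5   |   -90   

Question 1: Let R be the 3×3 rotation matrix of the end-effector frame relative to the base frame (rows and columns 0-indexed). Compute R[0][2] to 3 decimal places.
0.866

End-effector z-axis (col 2 of R) = (0.8660,0.5000,-0.0000)
R[0][2] = 0.8660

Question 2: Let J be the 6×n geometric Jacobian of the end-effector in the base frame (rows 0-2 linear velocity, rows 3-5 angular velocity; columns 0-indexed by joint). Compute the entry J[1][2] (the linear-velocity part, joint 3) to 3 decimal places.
-2.449

axis z_2 = (-0.8660,-0.5000,0.0000); lever o_n−o_2 = (-8.6603,-5.0000,-2.8284)
cross product → J_v[:, 2] = (1.4142,-2.4495,0.0000)
J_ω[:, 2] = z_2
entry J[1][2] = -2.4495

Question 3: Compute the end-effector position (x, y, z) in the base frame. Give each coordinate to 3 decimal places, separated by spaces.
after link 1: o_1 = (0.0000, 0.0000, 0.0000)
after link 2: o_2 = (-2.0000, 3.4641, 0.0000)
after link 3: o_3 = (-6.1712, 2.6888, 1.4142)
after link 4: o_4 = (-7.7086, -0.6483, 3.5355)
after link 5: o_5 = (-9.2460, -3.9854, 1.4142)
after link 6: o_6 = (-10.6603, -1.5359, -2.8284)

-10.660 -1.536 -2.828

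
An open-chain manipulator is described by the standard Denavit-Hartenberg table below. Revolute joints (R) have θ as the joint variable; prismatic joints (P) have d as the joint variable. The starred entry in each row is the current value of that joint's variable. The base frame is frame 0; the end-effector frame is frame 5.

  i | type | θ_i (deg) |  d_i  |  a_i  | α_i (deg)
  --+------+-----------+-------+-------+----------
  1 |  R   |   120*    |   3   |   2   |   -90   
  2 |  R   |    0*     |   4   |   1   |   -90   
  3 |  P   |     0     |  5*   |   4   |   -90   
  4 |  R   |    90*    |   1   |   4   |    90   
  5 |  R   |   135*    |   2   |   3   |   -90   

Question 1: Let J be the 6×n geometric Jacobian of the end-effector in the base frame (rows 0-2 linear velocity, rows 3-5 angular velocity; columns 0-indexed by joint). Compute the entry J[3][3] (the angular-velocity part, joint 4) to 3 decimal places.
axis z_3 = (0.8660,0.5000,-0.0000); lever o_n−o_3 = (1.7031,3.2927,1.8787)
cross product → J_v[:, 3] = (0.9393,-1.6270,2.0000)
J_ω[:, 3] = z_3
entry J[3][3] = 0.8660

0.866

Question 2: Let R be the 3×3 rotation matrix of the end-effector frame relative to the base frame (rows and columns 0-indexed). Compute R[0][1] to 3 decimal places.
0.500

End-effector y-axis (col 1 of R) = (0.5000,-0.8660,0.0000)
R[0][1] = 0.5000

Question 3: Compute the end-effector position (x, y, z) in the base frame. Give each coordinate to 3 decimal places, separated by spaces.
after link 1: o_1 = (-1.0000, 1.7321, 3.0000)
after link 2: o_2 = (-4.9641, 0.5981, 3.0000)
after link 3: o_3 = (-6.9641, 4.0622, -2.0000)
after link 4: o_4 = (-6.0981, 4.5622, 2.0000)
after link 5: o_5 = (-5.2610, 7.3549, -0.1213)

-5.261 7.355 -0.121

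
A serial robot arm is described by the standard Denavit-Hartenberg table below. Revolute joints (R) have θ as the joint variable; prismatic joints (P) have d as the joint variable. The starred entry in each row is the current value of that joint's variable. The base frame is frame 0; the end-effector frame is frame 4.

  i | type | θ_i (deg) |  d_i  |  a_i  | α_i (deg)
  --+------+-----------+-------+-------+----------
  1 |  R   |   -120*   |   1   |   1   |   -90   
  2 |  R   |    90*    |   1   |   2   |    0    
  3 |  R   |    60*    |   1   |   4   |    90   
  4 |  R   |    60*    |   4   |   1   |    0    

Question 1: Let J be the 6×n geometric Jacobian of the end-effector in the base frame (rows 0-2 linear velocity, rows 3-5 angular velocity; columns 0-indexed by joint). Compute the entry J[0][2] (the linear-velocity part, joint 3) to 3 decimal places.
axis z_2 = (0.8660,-0.5000,0.0000); lever o_n−o_2 = (2.5646,0.7099,-5.7141)
cross product → J_v[:, 2] = (2.8571,4.9486,1.8971)
J_ω[:, 2] = z_2
entry J[0][2] = 2.8571

2.857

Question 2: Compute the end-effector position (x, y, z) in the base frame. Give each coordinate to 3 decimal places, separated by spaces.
after link 1: o_1 = (-0.5000, -0.8660, 1.0000)
after link 2: o_2 = (0.3660, -1.3660, -1.0000)
after link 3: o_3 = (2.9641, 1.1340, -3.0000)
after link 4: o_4 = (2.9306, -0.6561, -6.7141)

2.931 -0.656 -6.714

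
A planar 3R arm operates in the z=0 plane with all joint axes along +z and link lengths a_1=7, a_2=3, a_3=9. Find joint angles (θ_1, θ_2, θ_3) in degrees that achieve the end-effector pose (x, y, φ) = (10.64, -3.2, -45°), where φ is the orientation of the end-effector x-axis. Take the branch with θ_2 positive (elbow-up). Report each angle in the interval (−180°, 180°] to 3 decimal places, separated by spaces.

13.001 135.012 166.987

wrist centre = target − a_3·(cos φ, sin φ) = (4.2760, 3.1640)
cos θ_2 = (28.2952−7²−3²)/(2·7·3) = -0.7073; θ_2 = 135.0123° (elbow-up)
β = atan2(3.1640,4.2760) = 36.4988°; ψ = atan2(2.1209,4.8782) = 23.4976°
θ_1 = β − ψ = 13.0012°
θ_3 = φ − θ_1 − θ_2 = 166.9865° (wrapped to (-180°,180°])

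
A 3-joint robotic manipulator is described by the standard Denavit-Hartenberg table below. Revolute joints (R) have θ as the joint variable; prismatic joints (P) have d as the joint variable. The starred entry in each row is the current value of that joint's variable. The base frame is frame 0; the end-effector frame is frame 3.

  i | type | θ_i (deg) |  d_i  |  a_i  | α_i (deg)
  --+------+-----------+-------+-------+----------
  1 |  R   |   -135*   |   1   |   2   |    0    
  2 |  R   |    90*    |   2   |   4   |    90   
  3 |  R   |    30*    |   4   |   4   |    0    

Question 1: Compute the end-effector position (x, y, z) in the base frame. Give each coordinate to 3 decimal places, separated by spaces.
1.035 -9.521 5.000

after link 1: o_1 = (-1.4142, -1.4142, 1.0000)
after link 2: o_2 = (1.4142, -4.2426, 3.0000)
after link 3: o_3 = (1.0353, -9.5206, 5.0000)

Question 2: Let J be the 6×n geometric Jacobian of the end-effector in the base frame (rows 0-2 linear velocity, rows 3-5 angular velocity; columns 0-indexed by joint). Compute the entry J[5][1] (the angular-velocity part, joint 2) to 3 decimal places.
1.000

axis z_1 = (0.0000,0.0000,1.0000); lever o_n−o_1 = (2.4495,-8.1063,4.0000)
cross product → J_v[:, 1] = (8.1063,2.4495,-0.0000)
J_ω[:, 1] = z_1
entry J[5][1] = 1.0000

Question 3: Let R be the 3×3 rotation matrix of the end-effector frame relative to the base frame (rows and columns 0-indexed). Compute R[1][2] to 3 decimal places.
End-effector z-axis (col 2 of R) = (-0.7071,-0.7071,0.0000)
R[1][2] = -0.7071

-0.707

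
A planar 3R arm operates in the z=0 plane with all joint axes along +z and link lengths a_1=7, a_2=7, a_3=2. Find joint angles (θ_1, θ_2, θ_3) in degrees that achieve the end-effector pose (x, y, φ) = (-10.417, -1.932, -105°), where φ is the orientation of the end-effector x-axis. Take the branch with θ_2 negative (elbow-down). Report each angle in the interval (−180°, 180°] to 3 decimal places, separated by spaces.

-134.998 -90.002 120.000

wrist centre = target − a_3·(cos φ, sin φ) = (-9.8994, -0.0001)
cos θ_2 = (97.9974−7²−7²)/(2·7·7) = -0.0000; θ_2 = -90.0015° (elbow-down)
β = atan2(-0.0001,-9.8994) = -179.9991°; ψ = atan2(-7.0000,6.9998) = -45.0008°
θ_1 = β − ψ = -134.9984°
θ_3 = φ − θ_1 − θ_2 = 119.9999° (wrapped to (-180°,180°])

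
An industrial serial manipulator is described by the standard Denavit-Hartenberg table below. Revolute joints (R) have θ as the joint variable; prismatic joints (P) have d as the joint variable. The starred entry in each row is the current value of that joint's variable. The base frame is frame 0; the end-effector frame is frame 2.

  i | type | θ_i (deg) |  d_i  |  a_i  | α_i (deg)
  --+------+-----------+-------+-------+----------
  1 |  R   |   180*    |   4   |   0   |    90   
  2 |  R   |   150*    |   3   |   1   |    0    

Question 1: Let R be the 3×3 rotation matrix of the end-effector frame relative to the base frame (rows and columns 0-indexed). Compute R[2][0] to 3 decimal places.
End-effector x-axis (col 0 of R) = (0.8660,-0.0000,0.5000)
R[2][0] = 0.5000

0.500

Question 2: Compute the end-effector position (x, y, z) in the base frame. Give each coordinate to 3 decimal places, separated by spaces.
after link 1: o_1 = (0.0000, 0.0000, 4.0000)
after link 2: o_2 = (0.8660, 3.0000, 4.5000)

0.866 3.000 4.500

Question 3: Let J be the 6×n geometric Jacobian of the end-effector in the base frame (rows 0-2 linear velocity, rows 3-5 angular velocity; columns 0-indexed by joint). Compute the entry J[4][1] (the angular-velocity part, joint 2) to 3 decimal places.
1.000

axis z_1 = (0.0000,1.0000,0.0000); lever o_n−o_1 = (0.8660,3.0000,0.5000)
cross product → J_v[:, 1] = (0.5000,-0.0000,-0.8660)
J_ω[:, 1] = z_1
entry J[4][1] = 1.0000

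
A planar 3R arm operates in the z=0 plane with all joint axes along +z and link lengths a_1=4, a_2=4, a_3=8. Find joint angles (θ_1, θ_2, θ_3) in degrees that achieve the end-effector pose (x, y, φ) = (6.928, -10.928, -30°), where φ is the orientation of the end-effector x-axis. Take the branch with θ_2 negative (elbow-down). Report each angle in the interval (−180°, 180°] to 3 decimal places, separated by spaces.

-59.999 -60.006 90.005

wrist centre = target − a_3·(cos φ, sin φ) = (-0.0002, -6.9280)
cos θ_2 = (47.9972−4²−4²)/(2·4·4) = 0.4999; θ_2 = -60.0058° (elbow-down)
β = atan2(-6.9280,-0.0002) = -90.0017°; ψ = atan2(-3.4643,5.9996) = -30.0029°
θ_1 = β − ψ = -59.9988°
θ_3 = φ − θ_1 − θ_2 = 90.0046° (wrapped to (-180°,180°])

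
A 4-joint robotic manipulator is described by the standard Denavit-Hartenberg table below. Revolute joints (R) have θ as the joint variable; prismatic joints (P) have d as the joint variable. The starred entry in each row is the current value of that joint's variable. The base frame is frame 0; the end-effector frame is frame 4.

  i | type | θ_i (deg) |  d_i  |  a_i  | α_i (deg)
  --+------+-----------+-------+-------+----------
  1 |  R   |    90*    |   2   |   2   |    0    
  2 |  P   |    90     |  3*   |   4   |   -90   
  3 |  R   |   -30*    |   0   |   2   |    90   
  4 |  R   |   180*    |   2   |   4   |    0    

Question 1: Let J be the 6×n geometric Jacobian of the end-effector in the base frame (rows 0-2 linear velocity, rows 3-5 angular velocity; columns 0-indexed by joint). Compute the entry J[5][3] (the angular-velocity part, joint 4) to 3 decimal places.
axis z_3 = (0.5000,-0.0000,0.8660); lever o_n−o_3 = (4.4641,-0.0000,-0.2679)
cross product → J_v[:, 3] = (0.0000,4.0000,-0.0000)
J_ω[:, 3] = z_3
entry J[5][3] = 0.8660

0.866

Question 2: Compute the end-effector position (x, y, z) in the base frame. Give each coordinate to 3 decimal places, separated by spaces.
-1.268 2.000 5.732

after link 1: o_1 = (0.0000, 2.0000, 2.0000)
after link 2: o_2 = (-4.0000, 2.0000, 5.0000)
after link 3: o_3 = (-5.7321, 2.0000, 6.0000)
after link 4: o_4 = (-1.2679, 2.0000, 5.7321)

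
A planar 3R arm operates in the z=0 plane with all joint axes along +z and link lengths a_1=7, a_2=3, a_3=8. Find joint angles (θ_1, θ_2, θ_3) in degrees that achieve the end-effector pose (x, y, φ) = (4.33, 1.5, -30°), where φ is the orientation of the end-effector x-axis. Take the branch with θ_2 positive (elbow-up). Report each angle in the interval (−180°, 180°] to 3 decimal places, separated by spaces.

90.001 119.999 120.000

wrist centre = target − a_3·(cos φ, sin φ) = (-2.5982, 5.5000)
cos θ_2 = (37.0007−7²−3²)/(2·7·3) = -0.5000; θ_2 = 119.9990° (elbow-up)
β = atan2(5.5000,-2.5982) = 115.2861°; ψ = atan2(2.5981,5.5000) = 25.2850°
θ_1 = β − ψ = 90.0010°
θ_3 = φ − θ_1 − θ_2 = 120.0000° (wrapped to (-180°,180°])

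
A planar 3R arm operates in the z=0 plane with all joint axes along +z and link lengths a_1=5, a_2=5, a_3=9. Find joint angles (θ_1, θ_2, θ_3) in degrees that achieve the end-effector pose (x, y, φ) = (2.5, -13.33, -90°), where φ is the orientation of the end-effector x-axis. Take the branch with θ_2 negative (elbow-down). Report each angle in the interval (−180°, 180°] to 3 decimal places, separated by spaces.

wrist centre = target − a_3·(cos φ, sin φ) = (2.5000, -4.3300)
cos θ_2 = (24.9989−5²−5²)/(2·5·5) = -0.5000; θ_2 = -120.0015° (elbow-down)
β = atan2(-4.3300,2.5000) = -59.9993°; ψ = atan2(-4.3301,2.4999) = -60.0007°
θ_1 = β − ψ = 0.0015°
θ_3 = φ − θ_1 − θ_2 = 30.0000° (wrapped to (-180°,180°])

0.001 -120.001 30.000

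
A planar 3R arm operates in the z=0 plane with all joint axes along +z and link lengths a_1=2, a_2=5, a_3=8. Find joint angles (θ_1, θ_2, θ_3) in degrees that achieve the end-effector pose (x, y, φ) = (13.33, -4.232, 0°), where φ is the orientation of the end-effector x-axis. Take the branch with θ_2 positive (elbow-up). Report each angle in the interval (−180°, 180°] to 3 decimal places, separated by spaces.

wrist centre = target − a_3·(cos φ, sin φ) = (5.3300, -4.2320)
cos θ_2 = (46.3187−2²−5²)/(2·2·5) = 0.8659; θ_2 = 30.0102° (elbow-up)
β = atan2(-4.2320,5.3300) = -38.4494°; ψ = atan2(2.5008,6.3297) = 21.5583°
θ_1 = β − ψ = -60.0078°
θ_3 = φ − θ_1 − θ_2 = 29.9975° (wrapped to (-180°,180°])

-60.008 30.010 29.998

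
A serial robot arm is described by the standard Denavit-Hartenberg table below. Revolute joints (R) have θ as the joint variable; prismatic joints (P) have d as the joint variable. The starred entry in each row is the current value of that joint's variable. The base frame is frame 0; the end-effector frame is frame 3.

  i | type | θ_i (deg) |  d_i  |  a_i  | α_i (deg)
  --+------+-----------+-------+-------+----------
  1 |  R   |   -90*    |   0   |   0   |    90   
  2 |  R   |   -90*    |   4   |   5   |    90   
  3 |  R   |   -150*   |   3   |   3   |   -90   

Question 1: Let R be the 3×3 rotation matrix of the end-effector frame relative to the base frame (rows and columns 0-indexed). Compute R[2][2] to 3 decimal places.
End-effector z-axis (col 2 of R) = (0.8660,0.0000,-0.5000)
R[2][2] = -0.5000

-0.500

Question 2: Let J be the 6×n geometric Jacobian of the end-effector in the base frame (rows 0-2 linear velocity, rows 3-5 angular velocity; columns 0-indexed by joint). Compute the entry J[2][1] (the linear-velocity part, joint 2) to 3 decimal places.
axis z_1 = (-1.0000,-0.0000,0.0000); lever o_n−o_1 = (-2.5000,3.0000,-2.4019)
cross product → J_v[:, 1] = (-0.0000,-2.4019,-3.0000)
J_ω[:, 1] = z_1
entry J[2][1] = -3.0000

-3.000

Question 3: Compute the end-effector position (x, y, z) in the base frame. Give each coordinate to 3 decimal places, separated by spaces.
-2.500 3.000 -2.402

after link 1: o_1 = (0.0000, 0.0000, 0.0000)
after link 2: o_2 = (-4.0000, -0.0000, -5.0000)
after link 3: o_3 = (-2.5000, 3.0000, -2.4019)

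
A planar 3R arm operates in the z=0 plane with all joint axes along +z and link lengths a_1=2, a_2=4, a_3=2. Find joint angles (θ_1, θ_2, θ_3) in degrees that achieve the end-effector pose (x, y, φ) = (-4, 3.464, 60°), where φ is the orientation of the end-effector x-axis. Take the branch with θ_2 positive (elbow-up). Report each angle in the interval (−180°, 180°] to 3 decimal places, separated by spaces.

120.000 60.001 -120.001

wrist centre = target − a_3·(cos φ, sin φ) = (-5.0000, 1.7319)
cos θ_2 = (27.9996−2²−4²)/(2·2·4) = 0.5000; θ_2 = 60.0015° (elbow-up)
β = atan2(1.7319,-5.0000) = 160.8944°; ψ = atan2(3.4642,3.9999) = 40.8944°
θ_1 = β − ψ = 120.0000°
θ_3 = φ − θ_1 − θ_2 = -120.0015° (wrapped to (-180°,180°])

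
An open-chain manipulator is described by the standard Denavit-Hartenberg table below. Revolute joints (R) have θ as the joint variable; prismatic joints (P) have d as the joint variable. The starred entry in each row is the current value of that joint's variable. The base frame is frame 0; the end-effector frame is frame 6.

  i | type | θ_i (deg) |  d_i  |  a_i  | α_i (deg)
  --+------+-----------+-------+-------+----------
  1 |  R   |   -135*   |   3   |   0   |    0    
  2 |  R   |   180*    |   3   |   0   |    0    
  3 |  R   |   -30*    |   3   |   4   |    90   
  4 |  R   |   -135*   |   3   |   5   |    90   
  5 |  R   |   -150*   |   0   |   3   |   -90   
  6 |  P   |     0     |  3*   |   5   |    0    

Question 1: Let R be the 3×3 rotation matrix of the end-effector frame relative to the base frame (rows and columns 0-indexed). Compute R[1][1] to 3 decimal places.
0.183

End-effector y-axis (col 1 of R) = (0.6830,0.1830,-0.7071)
R[1][1] = 0.1830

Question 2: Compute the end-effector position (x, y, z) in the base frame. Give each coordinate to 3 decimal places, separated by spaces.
3.225 4.589 9.303

after link 1: o_1 = (0.0000, 0.0000, 3.0000)
after link 2: o_2 = (0.0000, 0.0000, 6.0000)
after link 3: o_3 = (3.8637, 1.0353, 9.0000)
after link 4: o_4 = (1.2251, -2.7776, 5.4645)
after link 5: o_5 = (2.6114, -0.8532, 7.3016)
after link 6: o_6 = (3.2249, 4.5891, 9.3028)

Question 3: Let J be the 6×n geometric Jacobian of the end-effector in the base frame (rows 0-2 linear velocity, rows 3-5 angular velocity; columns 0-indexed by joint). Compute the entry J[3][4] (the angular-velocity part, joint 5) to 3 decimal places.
axis z_4 = (-0.6830,-0.1830,0.7071); lever o_n−o_4 = (1.9998,7.3667,3.8383)
cross product → J_v[:, 4] = (-5.9115,4.0357,-4.6655)
J_ω[:, 4] = z_4
entry J[3][4] = -0.6830

-0.683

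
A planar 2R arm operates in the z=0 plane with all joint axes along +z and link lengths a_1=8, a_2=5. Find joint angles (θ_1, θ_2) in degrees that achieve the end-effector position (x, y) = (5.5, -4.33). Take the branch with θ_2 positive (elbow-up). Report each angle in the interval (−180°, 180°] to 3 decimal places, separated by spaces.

cos θ_2 = (48.9989−8²−5²)/(2·8·5) = -0.5000; θ_2 = 120.0009° (elbow-up)
β = atan2(-4.3300,5.5000) = -38.2124°; ψ = atan2(4.3301,5.4999) = 38.2133°
θ_1 = β − ψ = -76.4257°

-76.426 120.001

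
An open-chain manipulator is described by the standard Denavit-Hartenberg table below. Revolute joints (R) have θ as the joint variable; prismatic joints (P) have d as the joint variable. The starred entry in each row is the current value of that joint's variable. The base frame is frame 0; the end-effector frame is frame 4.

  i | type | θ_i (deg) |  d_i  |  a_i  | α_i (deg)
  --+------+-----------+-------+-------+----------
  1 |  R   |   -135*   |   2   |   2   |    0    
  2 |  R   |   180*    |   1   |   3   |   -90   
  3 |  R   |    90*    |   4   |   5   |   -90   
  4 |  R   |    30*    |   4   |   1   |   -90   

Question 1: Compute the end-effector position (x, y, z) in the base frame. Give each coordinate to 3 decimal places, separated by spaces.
-4.596 0.354 -2.866

after link 1: o_1 = (-1.4142, -1.4142, 2.0000)
after link 2: o_2 = (0.7071, 0.7071, 3.0000)
after link 3: o_3 = (-2.1213, 3.5355, -2.0000)
after link 4: o_4 = (-4.5962, 0.3536, -2.8660)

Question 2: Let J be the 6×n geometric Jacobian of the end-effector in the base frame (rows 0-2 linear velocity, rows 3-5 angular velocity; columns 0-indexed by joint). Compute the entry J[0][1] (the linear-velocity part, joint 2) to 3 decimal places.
axis z_1 = (0.0000,0.0000,1.0000); lever o_n−o_1 = (-3.1820,1.7678,-4.8660)
cross product → J_v[:, 1] = (-1.7678,-3.1820,0.0000)
J_ω[:, 1] = z_1
entry J[0][1] = -1.7678

-1.768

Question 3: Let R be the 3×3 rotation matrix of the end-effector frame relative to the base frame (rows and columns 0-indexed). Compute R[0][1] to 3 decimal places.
0.707

End-effector y-axis (col 1 of R) = (0.7071,0.7071,0.0000)
R[0][1] = 0.7071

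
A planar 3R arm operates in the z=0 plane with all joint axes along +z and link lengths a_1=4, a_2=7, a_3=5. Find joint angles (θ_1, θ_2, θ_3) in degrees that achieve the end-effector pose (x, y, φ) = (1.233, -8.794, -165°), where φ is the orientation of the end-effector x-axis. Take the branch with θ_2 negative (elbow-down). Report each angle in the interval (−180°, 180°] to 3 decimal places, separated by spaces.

-12.104 -59.995 -92.901

wrist centre = target − a_3·(cos φ, sin φ) = (6.0626, -7.4999)
cos θ_2 = (93.0040−4²−7²)/(2·4·7) = 0.5001; θ_2 = -59.9952° (elbow-down)
β = atan2(-7.4999,6.0626) = -51.0493°; ψ = atan2(-6.0619,7.5005) = -38.9450°
θ_1 = β − ψ = -12.1042°
θ_3 = φ − θ_1 − θ_2 = -92.9005° (wrapped to (-180°,180°])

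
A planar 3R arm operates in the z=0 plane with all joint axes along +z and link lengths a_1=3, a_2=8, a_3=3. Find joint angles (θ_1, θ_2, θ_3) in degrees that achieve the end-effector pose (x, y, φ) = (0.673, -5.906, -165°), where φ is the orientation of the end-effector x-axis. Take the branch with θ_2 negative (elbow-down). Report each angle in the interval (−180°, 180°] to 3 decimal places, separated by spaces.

59.993 -134.994 -89.999

wrist centre = target − a_3·(cos φ, sin φ) = (3.5708, -5.1295)
cos θ_2 = (39.0627−3²−8²)/(2·3·8) = -0.7070; θ_2 = -134.9936° (elbow-down)
β = atan2(-5.1295,3.5708) = -55.1575°; ψ = atan2(-5.6575,-2.6562) = -115.1503°
θ_1 = β − ψ = 59.9929°
θ_3 = φ − θ_1 − θ_2 = -89.9993° (wrapped to (-180°,180°])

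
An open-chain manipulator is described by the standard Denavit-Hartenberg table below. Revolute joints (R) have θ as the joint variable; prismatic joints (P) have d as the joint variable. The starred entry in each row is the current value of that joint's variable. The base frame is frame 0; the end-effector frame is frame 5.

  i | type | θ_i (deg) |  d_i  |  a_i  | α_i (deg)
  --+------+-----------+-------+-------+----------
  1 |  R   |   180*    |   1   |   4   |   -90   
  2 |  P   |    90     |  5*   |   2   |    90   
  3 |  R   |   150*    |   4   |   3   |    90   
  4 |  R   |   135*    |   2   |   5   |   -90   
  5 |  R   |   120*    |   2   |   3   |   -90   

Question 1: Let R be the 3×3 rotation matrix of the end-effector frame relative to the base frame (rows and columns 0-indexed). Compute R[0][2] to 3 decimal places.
0.612

End-effector z-axis (col 2 of R) = (0.6124,-0.7392,0.2803)
R[0][2] = 0.6124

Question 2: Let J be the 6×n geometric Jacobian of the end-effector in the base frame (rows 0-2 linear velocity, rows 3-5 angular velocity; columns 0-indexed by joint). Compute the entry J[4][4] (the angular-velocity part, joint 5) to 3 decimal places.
axis z_4 = (0.7071,0.3536,-0.6124); lever o_n−o_4 = (2.4749,2.4268,0.9929)
cross product → J_v[:, 4] = (1.8371,-2.2176,0.8410)
J_ω[:, 4] = z_4
entry J[4][4] = 0.3536

0.354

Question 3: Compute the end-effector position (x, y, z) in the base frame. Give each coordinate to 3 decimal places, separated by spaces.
-9.061 -4.038 -1.471

after link 1: o_1 = (-4.0000, 0.0000, 1.0000)
after link 2: o_2 = (-4.0000, -5.0000, -1.0000)
after link 3: o_3 = (-8.0000, -6.5000, 1.5981)
after link 4: o_4 = (-11.5355, -6.4643, -2.4638)
after link 5: o_5 = (-9.0607, -4.0375, -1.4709)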